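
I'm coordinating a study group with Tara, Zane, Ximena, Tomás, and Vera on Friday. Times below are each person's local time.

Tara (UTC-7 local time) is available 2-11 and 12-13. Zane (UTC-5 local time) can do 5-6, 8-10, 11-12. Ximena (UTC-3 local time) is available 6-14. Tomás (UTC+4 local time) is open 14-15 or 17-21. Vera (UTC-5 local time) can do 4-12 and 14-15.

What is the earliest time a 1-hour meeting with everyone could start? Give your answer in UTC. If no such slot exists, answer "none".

10:00

Tara in UTC: 09:00-18:00, 19:00-20:00 (add 7h to convert from UTC-7).
Zane in UTC: 10:00-11:00, 13:00-15:00, 16:00-17:00 (add 5h to convert from UTC-5).
Ximena in UTC: 09:00-17:00 (add 3h to convert from UTC-3).
Tomás in UTC: 10:00-11:00, 13:00-17:00 (subtract 4h to convert from UTC+4).
Vera in UTC: 09:00-17:00, 19:00-20:00 (add 5h to convert from UTC-5).
Tara ∩ Zane: 10:00-11:00, 13:00-15:00, 16:00-17:00.
Tara ∩ Zane ∩ Ximena: 10:00-11:00, 13:00-15:00, 16:00-17:00.
Tara ∩ Zane ∩ Ximena ∩ Tomás: 10:00-11:00, 13:00-15:00, 16:00-17:00.
Tara ∩ Zane ∩ Ximena ∩ Tomás ∩ Vera: 10:00-11:00, 13:00-15:00, 16:00-17:00.
The first common window of at least 60 minutes is 10:00-11:00, so the earliest start is 10:00.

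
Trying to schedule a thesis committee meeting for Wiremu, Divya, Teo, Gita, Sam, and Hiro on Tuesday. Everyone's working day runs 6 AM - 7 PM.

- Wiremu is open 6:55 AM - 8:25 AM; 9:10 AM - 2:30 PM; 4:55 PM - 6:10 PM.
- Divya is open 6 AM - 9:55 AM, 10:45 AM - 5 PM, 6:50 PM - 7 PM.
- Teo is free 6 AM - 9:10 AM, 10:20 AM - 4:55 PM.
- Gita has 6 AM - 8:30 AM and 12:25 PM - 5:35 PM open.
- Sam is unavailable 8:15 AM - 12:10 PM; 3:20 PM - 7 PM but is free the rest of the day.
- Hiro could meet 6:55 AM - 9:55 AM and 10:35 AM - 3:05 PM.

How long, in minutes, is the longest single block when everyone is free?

125

Wiremu free: 06:55-08:25, 09:10-14:30, 16:55-18:10.
Divya free: 06:00-09:55, 10:45-17:00, 18:50-19:00.
Teo free: 06:00-09:10, 10:20-16:55.
Gita free: 06:00-08:30, 12:25-17:35.
Sam free: 06:00-08:15, 12:10-15:20 (invert busy blocks within the working day).
Hiro free: 06:55-09:55, 10:35-15:05.
Wiremu ∩ Divya: 06:55-08:25, 09:10-09:55, 10:45-14:30, 16:55-17:00.
Wiremu ∩ Divya ∩ Teo: 06:55-08:25, 10:45-14:30.
Wiremu ∩ Divya ∩ Teo ∩ Gita: 06:55-08:25, 12:25-14:30.
Wiremu ∩ Divya ∩ Teo ∩ Gita ∩ Sam: 06:55-08:15, 12:25-14:30.
Wiremu ∩ Divya ∩ Teo ∩ Gita ∩ Sam ∩ Hiro: 06:55-08:15, 12:25-14:30.
So the common availability across everyone is 06:55-08:15, 12:25-14:30.
The longest is 12:25-14:30 at 125 minutes.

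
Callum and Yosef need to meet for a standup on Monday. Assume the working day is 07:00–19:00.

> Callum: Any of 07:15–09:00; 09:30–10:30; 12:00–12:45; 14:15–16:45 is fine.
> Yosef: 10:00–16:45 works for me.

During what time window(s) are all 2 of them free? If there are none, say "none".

Callum ∩ Yosef: 10:00-10:30, 12:00-12:45, 14:15-16:45.
Those are the intersection windows.

10:00-10:30, 12:00-12:45, 14:15-16:45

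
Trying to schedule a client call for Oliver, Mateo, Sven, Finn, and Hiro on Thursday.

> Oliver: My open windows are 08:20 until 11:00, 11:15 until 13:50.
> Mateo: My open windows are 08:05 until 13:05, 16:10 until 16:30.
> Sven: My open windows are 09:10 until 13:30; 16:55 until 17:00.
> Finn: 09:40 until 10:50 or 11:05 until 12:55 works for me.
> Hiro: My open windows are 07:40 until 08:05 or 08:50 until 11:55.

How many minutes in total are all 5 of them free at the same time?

Oliver ∩ Mateo: 08:20-11:00, 11:15-13:05.
Oliver ∩ Mateo ∩ Sven: 09:10-11:00, 11:15-13:05.
Oliver ∩ Mateo ∩ Sven ∩ Finn: 09:40-10:50, 11:15-12:55.
Oliver ∩ Mateo ∩ Sven ∩ Finn ∩ Hiro: 09:40-10:50, 11:15-11:55.
Those are the intersection windows.
Summing the common windows: 70 + 40 = 110 minutes.

110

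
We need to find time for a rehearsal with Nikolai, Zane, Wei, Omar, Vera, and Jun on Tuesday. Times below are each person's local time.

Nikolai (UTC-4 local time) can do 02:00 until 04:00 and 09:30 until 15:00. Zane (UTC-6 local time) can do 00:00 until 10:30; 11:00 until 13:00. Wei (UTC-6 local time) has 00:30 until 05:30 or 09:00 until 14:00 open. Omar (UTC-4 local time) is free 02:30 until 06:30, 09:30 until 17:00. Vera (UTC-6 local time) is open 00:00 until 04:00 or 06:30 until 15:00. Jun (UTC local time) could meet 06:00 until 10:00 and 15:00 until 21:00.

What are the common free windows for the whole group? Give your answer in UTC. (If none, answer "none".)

06:30-08:00, 15:00-16:30, 17:00-19:00

Nikolai in UTC: 06:00-08:00, 13:30-19:00 (add 4h to convert from UTC-4).
Zane in UTC: 06:00-16:30, 17:00-19:00 (add 6h to convert from UTC-6).
Wei in UTC: 06:30-11:30, 15:00-20:00 (add 6h to convert from UTC-6).
Omar in UTC: 06:30-10:30, 13:30-21:00 (add 4h to convert from UTC-4).
Vera in UTC: 06:00-10:00, 12:30-21:00 (add 6h to convert from UTC-6).
Jun in UTC: 06:00-10:00, 15:00-21:00.
Nikolai ∩ Zane: 06:00-08:00, 13:30-16:30, 17:00-19:00.
Nikolai ∩ Zane ∩ Wei: 06:30-08:00, 15:00-16:30, 17:00-19:00.
Nikolai ∩ Zane ∩ Wei ∩ Omar: 06:30-08:00, 15:00-16:30, 17:00-19:00.
Nikolai ∩ Zane ∩ Wei ∩ Omar ∩ Vera: 06:30-08:00, 15:00-16:30, 17:00-19:00.
Nikolai ∩ Zane ∩ Wei ∩ Omar ∩ Vera ∩ Jun: 06:30-08:00, 15:00-16:30, 17:00-19:00.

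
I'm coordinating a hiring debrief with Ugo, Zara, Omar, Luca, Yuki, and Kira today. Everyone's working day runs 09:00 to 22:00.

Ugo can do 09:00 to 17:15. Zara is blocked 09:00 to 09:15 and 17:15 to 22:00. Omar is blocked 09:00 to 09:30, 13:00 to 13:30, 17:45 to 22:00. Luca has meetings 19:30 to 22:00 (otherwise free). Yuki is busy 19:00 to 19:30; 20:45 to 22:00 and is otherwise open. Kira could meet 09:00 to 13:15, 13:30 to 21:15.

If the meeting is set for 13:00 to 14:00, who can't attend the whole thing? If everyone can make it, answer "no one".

Ugo free: 09:00-17:15.
Zara free: 09:15-17:15 (invert busy blocks within the working day).
Omar free: 09:30-13:00, 13:30-17:45 (invert busy blocks within the working day).
Luca free: 09:00-19:30 (invert busy blocks within the working day).
Yuki free: 09:00-19:00, 19:30-20:45 (invert busy blocks within the working day).
Kira free: 09:00-13:15, 13:30-21:15.
Ugo: free for 13:00-14:00. Zara: free for 13:00-14:00. Omar: not fully free for 13:00-14:00. Luca: free for 13:00-14:00. Yuki: free for 13:00-14:00. Kira: not fully free for 13:00-14:00.

Kira, Omar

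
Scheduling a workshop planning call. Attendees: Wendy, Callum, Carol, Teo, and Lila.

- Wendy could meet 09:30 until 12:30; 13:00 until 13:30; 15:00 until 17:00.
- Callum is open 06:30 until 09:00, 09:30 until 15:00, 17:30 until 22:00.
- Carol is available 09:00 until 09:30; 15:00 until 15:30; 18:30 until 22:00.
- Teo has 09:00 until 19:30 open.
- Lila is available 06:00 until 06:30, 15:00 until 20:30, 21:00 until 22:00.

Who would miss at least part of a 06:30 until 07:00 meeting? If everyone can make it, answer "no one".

Carol, Lila, Teo, Wendy

Wendy: not fully free for 06:30-07:00. Callum: free for 06:30-07:00. Carol: not fully free for 06:30-07:00. Teo: not fully free for 06:30-07:00. Lila: not fully free for 06:30-07:00.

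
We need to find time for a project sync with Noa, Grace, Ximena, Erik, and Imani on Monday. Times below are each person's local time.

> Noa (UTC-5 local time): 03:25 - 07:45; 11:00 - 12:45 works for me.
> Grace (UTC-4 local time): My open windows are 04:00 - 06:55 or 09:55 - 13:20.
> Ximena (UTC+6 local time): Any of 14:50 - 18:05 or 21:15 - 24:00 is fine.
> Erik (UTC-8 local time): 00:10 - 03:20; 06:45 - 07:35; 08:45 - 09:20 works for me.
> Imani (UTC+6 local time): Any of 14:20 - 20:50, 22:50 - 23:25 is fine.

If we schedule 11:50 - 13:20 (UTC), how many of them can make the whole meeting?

1

Noa in UTC: 08:25-12:45, 16:00-17:45 (add 5h to convert from UTC-5).
Grace in UTC: 08:00-10:55, 13:55-17:20 (add 4h to convert from UTC-4).
Ximena in UTC: 08:50-12:05, 15:15-18:00 (subtract 6h to convert from UTC+6).
Erik in UTC: 08:10-11:20, 14:45-15:35, 16:45-17:20 (add 8h to convert from UTC-8).
Imani in UTC: 08:20-14:50, 16:50-17:25 (subtract 6h to convert from UTC+6).
Imani can make the full 11:50-13:20 slot — that's 1.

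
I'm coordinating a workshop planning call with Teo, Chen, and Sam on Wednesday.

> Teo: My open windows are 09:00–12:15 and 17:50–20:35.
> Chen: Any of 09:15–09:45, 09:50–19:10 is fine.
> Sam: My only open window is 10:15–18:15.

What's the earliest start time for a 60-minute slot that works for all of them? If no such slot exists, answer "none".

Teo ∩ Chen: 09:15-09:45, 09:50-12:15, 17:50-19:10.
Teo ∩ Chen ∩ Sam: 10:15-12:15, 17:50-18:15.
So the common availability across everyone is 10:15-12:15, 17:50-18:15.
The first common window of at least 60 minutes is 10:15-12:15, so the earliest start is 10:15.

10:15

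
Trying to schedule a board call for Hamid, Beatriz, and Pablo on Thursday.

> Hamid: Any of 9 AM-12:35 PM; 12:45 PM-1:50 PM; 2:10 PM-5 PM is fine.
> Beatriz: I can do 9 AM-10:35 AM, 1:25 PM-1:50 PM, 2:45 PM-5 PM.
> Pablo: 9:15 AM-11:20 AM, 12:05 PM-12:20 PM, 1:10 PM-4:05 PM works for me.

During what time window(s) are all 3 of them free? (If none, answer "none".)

09:15-10:35, 13:25-13:50, 14:45-16:05

Hamid ∩ Beatriz: 09:00-10:35, 13:25-13:50, 14:45-17:00.
Hamid ∩ Beatriz ∩ Pablo: 09:15-10:35, 13:25-13:50, 14:45-16:05.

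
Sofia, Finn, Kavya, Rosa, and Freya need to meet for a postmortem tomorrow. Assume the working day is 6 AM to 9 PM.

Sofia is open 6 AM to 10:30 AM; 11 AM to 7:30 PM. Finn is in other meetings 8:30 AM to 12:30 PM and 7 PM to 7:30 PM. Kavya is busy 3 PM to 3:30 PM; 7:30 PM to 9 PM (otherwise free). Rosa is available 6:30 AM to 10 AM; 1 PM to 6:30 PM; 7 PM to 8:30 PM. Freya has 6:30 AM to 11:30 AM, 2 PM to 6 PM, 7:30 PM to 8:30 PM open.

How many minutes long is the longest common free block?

150

Sofia free: 06:00-10:30, 11:00-19:30.
Finn free: 06:00-08:30, 12:30-19:00, 19:30-21:00 (invert busy blocks within the working day).
Kavya free: 06:00-15:00, 15:30-19:30 (invert busy blocks within the working day).
Rosa free: 06:30-10:00, 13:00-18:30, 19:00-20:30.
Freya free: 06:30-11:30, 14:00-18:00, 19:30-20:30.
Sofia ∩ Finn: 06:00-08:30, 12:30-19:00.
Sofia ∩ Finn ∩ Kavya: 06:00-08:30, 12:30-15:00, 15:30-19:00.
Sofia ∩ Finn ∩ Kavya ∩ Rosa: 06:30-08:30, 13:00-15:00, 15:30-18:30.
Sofia ∩ Finn ∩ Kavya ∩ Rosa ∩ Freya: 06:30-08:30, 14:00-15:00, 15:30-18:00.
The longest is 15:30-18:00 at 150 minutes.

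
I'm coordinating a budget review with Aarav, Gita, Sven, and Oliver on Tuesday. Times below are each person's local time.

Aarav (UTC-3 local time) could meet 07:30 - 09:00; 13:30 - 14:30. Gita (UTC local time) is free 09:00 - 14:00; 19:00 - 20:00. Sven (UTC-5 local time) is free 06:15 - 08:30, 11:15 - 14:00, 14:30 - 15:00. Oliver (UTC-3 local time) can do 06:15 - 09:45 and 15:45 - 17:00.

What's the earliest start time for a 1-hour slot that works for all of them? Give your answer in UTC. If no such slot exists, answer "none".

none

Aarav in UTC: 10:30-12:00, 16:30-17:30 (add 3h to convert from UTC-3).
Gita in UTC: 09:00-14:00, 19:00-20:00.
Sven in UTC: 11:15-13:30, 16:15-19:00, 19:30-20:00 (add 5h to convert from UTC-5).
Oliver in UTC: 09:15-12:45, 18:45-20:00 (add 3h to convert from UTC-3).
Aarav ∩ Gita: 10:30-12:00.
Aarav ∩ Gita ∩ Sven: 11:15-12:00.
Aarav ∩ Gita ∩ Sven ∩ Oliver: 11:15-12:00.
No common window is at least 60 minutes long.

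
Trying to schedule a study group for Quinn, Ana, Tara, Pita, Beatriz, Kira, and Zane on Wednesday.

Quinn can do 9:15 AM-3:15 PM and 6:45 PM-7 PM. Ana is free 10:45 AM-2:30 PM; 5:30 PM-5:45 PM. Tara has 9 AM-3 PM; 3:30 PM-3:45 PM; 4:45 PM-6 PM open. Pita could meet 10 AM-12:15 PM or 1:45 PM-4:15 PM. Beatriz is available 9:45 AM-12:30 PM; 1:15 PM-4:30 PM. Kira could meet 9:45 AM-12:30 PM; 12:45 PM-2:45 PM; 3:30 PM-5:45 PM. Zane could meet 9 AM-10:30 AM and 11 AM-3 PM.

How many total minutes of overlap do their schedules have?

Quinn ∩ Ana: 10:45-14:30.
Quinn ∩ Ana ∩ Tara: 10:45-14:30.
Quinn ∩ Ana ∩ Tara ∩ Pita: 10:45-12:15, 13:45-14:30.
Quinn ∩ Ana ∩ Tara ∩ Pita ∩ Beatriz: 10:45-12:15, 13:45-14:30.
Quinn ∩ Ana ∩ Tara ∩ Pita ∩ Beatriz ∩ Kira: 10:45-12:15, 13:45-14:30.
Quinn ∩ Ana ∩ Tara ∩ Pita ∩ Beatriz ∩ Kira ∩ Zane: 11:00-12:15, 13:45-14:30.
Summing the common windows: 75 + 45 = 120 minutes.

120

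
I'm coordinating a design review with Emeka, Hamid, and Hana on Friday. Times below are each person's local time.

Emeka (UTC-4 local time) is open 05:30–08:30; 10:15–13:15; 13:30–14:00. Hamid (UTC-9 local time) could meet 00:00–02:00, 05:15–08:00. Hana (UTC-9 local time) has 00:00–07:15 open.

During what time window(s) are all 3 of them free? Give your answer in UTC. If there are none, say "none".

09:30-11:00, 14:15-16:15

Emeka in UTC: 09:30-12:30, 14:15-17:15, 17:30-18:00 (add 4h to convert from UTC-4).
Hamid in UTC: 09:00-11:00, 14:15-17:00 (add 9h to convert from UTC-9).
Hana in UTC: 09:00-16:15 (add 9h to convert from UTC-9).
Emeka ∩ Hamid: 09:30-11:00, 14:15-17:00.
Emeka ∩ Hamid ∩ Hana: 09:30-11:00, 14:15-16:15.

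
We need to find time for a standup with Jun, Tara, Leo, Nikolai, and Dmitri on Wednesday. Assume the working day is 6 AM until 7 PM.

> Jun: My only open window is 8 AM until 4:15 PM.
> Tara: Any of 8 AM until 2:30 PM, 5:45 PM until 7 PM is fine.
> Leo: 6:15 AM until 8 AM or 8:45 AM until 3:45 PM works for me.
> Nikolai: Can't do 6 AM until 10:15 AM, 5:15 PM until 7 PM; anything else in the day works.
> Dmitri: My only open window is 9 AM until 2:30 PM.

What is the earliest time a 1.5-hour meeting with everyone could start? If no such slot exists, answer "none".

Jun free: 08:00-16:15.
Tara free: 08:00-14:30, 17:45-19:00.
Leo free: 06:15-08:00, 08:45-15:45.
Nikolai free: 10:15-17:15 (invert busy blocks within the working day).
Dmitri free: 09:00-14:30.
Jun ∩ Tara: 08:00-14:30.
Jun ∩ Tara ∩ Leo: 08:45-14:30.
Jun ∩ Tara ∩ Leo ∩ Nikolai: 10:15-14:30.
Jun ∩ Tara ∩ Leo ∩ Nikolai ∩ Dmitri: 10:15-14:30.
Those are the intersection windows.
The first common window of at least 90 minutes is 10:15-14:30, so the earliest start is 10:15.

10:15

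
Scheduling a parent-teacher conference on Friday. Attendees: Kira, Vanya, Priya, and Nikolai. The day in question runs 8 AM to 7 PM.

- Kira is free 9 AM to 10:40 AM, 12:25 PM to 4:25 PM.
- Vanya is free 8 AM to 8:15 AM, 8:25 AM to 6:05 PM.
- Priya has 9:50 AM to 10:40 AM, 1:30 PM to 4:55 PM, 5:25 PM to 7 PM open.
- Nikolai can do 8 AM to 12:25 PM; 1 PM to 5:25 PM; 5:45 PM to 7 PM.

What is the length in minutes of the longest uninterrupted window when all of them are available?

Kira ∩ Vanya: 09:00-10:40, 12:25-16:25.
Kira ∩ Vanya ∩ Priya: 09:50-10:40, 13:30-16:25.
Kira ∩ Vanya ∩ Priya ∩ Nikolai: 09:50-10:40, 13:30-16:25.
The longest is 13:30-16:25 at 175 minutes.

175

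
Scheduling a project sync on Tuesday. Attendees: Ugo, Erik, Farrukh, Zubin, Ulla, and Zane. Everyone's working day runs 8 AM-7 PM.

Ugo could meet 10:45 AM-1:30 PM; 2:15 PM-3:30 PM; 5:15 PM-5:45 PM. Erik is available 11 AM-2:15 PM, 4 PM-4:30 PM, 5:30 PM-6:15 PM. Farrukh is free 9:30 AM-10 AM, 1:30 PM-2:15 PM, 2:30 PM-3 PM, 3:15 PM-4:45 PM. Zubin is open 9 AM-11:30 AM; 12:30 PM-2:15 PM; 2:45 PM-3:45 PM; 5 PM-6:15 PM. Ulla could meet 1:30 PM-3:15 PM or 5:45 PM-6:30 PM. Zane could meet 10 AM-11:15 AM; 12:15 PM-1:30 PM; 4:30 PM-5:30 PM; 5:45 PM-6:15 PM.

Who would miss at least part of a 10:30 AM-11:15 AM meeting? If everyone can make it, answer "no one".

Ugo: not fully free for 10:30-11:15. Erik: not fully free for 10:30-11:15. Farrukh: not fully free for 10:30-11:15. Zubin: free for 10:30-11:15. Ulla: not fully free for 10:30-11:15. Zane: free for 10:30-11:15.

Erik, Farrukh, Ugo, Ulla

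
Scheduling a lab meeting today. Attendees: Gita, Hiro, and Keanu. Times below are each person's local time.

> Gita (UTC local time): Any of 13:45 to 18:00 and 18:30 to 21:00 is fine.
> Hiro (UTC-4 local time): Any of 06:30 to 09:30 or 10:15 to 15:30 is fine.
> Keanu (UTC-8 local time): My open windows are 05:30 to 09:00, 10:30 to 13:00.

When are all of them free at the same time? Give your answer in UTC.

Gita in UTC: 13:45-18:00, 18:30-21:00.
Hiro in UTC: 10:30-13:30, 14:15-19:30 (add 4h to convert from UTC-4).
Keanu in UTC: 13:30-17:00, 18:30-21:00 (add 8h to convert from UTC-8).
Gita ∩ Hiro: 14:15-18:00, 18:30-19:30.
Gita ∩ Hiro ∩ Keanu: 14:15-17:00, 18:30-19:30.
So the common availability across everyone is 14:15-17:00, 18:30-19:30.

14:15-17:00, 18:30-19:30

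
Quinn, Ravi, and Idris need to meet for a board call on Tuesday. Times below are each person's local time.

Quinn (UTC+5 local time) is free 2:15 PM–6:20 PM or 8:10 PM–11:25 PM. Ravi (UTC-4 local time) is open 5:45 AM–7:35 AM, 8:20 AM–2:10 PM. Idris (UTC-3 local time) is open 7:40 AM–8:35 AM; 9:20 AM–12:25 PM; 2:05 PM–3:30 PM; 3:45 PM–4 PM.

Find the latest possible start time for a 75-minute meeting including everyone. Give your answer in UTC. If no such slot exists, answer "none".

Quinn in UTC: 09:15-13:20, 15:10-18:25 (subtract 5h to convert from UTC+5).
Ravi in UTC: 09:45-11:35, 12:20-18:10 (add 4h to convert from UTC-4).
Idris in UTC: 10:40-11:35, 12:20-15:25, 17:05-18:30, 18:45-19:00 (add 3h to convert from UTC-3).
Quinn ∩ Ravi: 09:45-11:35, 12:20-13:20, 15:10-18:10.
Quinn ∩ Ravi ∩ Idris: 10:40-11:35, 12:20-13:20, 15:10-15:25, 17:05-18:10.
Those are the intersection windows.
No common window is at least 75 minutes long.

none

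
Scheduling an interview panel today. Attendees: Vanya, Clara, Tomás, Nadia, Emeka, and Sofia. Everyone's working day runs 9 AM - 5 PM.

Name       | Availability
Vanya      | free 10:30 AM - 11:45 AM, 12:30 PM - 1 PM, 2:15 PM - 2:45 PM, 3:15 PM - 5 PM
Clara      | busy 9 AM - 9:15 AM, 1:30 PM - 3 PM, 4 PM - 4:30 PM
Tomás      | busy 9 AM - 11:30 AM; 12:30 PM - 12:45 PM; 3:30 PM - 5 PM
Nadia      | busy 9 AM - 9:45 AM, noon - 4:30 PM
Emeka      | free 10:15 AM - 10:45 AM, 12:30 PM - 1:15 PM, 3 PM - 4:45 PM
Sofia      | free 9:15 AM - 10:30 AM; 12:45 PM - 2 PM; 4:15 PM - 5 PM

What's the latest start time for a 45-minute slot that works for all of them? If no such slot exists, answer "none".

Vanya free: 10:30-11:45, 12:30-13:00, 14:15-14:45, 15:15-17:00.
Clara free: 09:15-13:30, 15:00-16:00, 16:30-17:00 (invert busy blocks within the working day).
Tomás free: 11:30-12:30, 12:45-15:30 (invert busy blocks within the working day).
Nadia free: 09:45-12:00, 16:30-17:00 (invert busy blocks within the working day).
Emeka free: 10:15-10:45, 12:30-13:15, 15:00-16:45.
Sofia free: 09:15-10:30, 12:45-14:00, 16:15-17:00.
Vanya ∩ Clara: 10:30-11:45, 12:30-13:00, 15:15-16:00, 16:30-17:00.
Vanya ∩ Clara ∩ Tomás: 11:30-11:45, 12:45-13:00, 15:15-15:30.
Vanya ∩ Clara ∩ Tomás ∩ Nadia: 11:30-11:45.
Vanya ∩ Clara ∩ Tomás ∩ Nadia ∩ Emeka: ∅.
Vanya ∩ Clara ∩ Tomás ∩ Nadia ∩ Emeka ∩ Sofia: ∅.
There is no time when everyone is free.
No common window is at least 45 minutes long.

none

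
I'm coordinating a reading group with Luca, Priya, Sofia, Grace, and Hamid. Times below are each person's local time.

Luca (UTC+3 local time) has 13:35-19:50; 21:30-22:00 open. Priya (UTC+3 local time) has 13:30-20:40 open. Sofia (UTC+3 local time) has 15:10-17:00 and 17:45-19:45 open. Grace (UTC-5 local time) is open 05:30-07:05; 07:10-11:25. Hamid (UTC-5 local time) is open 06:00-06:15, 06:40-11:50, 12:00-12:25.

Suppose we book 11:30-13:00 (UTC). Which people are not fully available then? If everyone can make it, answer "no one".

Grace, Hamid, Sofia

Luca in UTC: 10:35-16:50, 18:30-19:00 (subtract 3h to convert from UTC+3).
Priya in UTC: 10:30-17:40 (subtract 3h to convert from UTC+3).
Sofia in UTC: 12:10-14:00, 14:45-16:45 (subtract 3h to convert from UTC+3).
Grace in UTC: 10:30-12:05, 12:10-16:25 (add 5h to convert from UTC-5).
Hamid in UTC: 11:00-11:15, 11:40-16:50, 17:00-17:25 (add 5h to convert from UTC-5).
Luca: free for 11:30-13:00. Priya: free for 11:30-13:00. Sofia: not fully free for 11:30-13:00. Grace: not fully free for 11:30-13:00. Hamid: not fully free for 11:30-13:00.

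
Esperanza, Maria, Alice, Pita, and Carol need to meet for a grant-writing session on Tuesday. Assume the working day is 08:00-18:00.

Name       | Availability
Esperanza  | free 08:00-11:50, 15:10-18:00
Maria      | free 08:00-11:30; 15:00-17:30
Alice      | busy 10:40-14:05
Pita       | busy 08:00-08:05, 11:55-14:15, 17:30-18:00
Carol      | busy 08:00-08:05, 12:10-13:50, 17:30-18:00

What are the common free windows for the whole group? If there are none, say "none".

Esperanza free: 08:00-11:50, 15:10-18:00.
Maria free: 08:00-11:30, 15:00-17:30.
Alice free: 08:00-10:40, 14:05-18:00 (invert busy blocks within the working day).
Pita free: 08:05-11:55, 14:15-17:30 (invert busy blocks within the working day).
Carol free: 08:05-12:10, 13:50-17:30 (invert busy blocks within the working day).
Esperanza ∩ Maria: 08:00-11:30, 15:10-17:30.
Esperanza ∩ Maria ∩ Alice: 08:00-10:40, 15:10-17:30.
Esperanza ∩ Maria ∩ Alice ∩ Pita: 08:05-10:40, 15:10-17:30.
Esperanza ∩ Maria ∩ Alice ∩ Pita ∩ Carol: 08:05-10:40, 15:10-17:30.

08:05-10:40, 15:10-17:30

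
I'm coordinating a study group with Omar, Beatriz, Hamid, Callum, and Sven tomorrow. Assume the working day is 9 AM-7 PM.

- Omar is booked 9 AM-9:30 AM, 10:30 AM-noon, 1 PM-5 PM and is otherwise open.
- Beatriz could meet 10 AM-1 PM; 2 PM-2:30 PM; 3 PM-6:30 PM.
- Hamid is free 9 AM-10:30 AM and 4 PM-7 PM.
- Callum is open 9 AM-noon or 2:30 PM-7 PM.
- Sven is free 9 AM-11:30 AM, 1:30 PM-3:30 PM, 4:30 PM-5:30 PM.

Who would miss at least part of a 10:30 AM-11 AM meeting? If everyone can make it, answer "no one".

Hamid, Omar

Omar free: 09:30-10:30, 12:00-13:00, 17:00-19:00 (invert busy blocks within the working day).
Beatriz free: 10:00-13:00, 14:00-14:30, 15:00-18:30.
Hamid free: 09:00-10:30, 16:00-19:00.
Callum free: 09:00-12:00, 14:30-19:00.
Sven free: 09:00-11:30, 13:30-15:30, 16:30-17:30.
Omar: not fully free for 10:30-11:00. Beatriz: free for 10:30-11:00. Hamid: not fully free for 10:30-11:00. Callum: free for 10:30-11:00. Sven: free for 10:30-11:00.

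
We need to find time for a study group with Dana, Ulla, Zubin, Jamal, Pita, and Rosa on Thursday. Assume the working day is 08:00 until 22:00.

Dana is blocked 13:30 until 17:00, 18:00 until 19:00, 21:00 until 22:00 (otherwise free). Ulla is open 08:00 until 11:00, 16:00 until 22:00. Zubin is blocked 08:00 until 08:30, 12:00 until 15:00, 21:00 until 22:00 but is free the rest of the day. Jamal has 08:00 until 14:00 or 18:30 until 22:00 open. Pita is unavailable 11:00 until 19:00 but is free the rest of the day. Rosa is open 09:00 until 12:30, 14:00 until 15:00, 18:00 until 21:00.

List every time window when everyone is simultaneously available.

09:00-11:00, 19:00-21:00

Dana free: 08:00-13:30, 17:00-18:00, 19:00-21:00 (invert busy blocks within the working day).
Ulla free: 08:00-11:00, 16:00-22:00.
Zubin free: 08:30-12:00, 15:00-21:00 (invert busy blocks within the working day).
Jamal free: 08:00-14:00, 18:30-22:00.
Pita free: 08:00-11:00, 19:00-22:00 (invert busy blocks within the working day).
Rosa free: 09:00-12:30, 14:00-15:00, 18:00-21:00.
Dana ∩ Ulla: 08:00-11:00, 17:00-18:00, 19:00-21:00.
Dana ∩ Ulla ∩ Zubin: 08:30-11:00, 17:00-18:00, 19:00-21:00.
Dana ∩ Ulla ∩ Zubin ∩ Jamal: 08:30-11:00, 19:00-21:00.
Dana ∩ Ulla ∩ Zubin ∩ Jamal ∩ Pita: 08:30-11:00, 19:00-21:00.
Dana ∩ Ulla ∩ Zubin ∩ Jamal ∩ Pita ∩ Rosa: 09:00-11:00, 19:00-21:00.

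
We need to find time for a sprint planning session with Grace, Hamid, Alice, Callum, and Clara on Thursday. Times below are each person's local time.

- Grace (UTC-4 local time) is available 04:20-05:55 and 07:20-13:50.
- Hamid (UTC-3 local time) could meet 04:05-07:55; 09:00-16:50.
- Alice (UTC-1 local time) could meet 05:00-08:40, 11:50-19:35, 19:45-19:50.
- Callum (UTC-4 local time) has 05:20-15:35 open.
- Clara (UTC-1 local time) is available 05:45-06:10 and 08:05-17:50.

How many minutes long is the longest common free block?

Grace in UTC: 08:20-09:55, 11:20-17:50 (add 4h to convert from UTC-4).
Hamid in UTC: 07:05-10:55, 12:00-19:50 (add 3h to convert from UTC-3).
Alice in UTC: 06:00-09:40, 12:50-20:35, 20:45-20:50 (add 1h to convert from UTC-1).
Callum in UTC: 09:20-19:35 (add 4h to convert from UTC-4).
Clara in UTC: 06:45-07:10, 09:05-18:50 (add 1h to convert from UTC-1).
Grace ∩ Hamid: 08:20-09:55, 12:00-17:50.
Grace ∩ Hamid ∩ Alice: 08:20-09:40, 12:50-17:50.
Grace ∩ Hamid ∩ Alice ∩ Callum: 09:20-09:40, 12:50-17:50.
Grace ∩ Hamid ∩ Alice ∩ Callum ∩ Clara: 09:20-09:40, 12:50-17:50.
The longest is 12:50-17:50 at 300 minutes.

300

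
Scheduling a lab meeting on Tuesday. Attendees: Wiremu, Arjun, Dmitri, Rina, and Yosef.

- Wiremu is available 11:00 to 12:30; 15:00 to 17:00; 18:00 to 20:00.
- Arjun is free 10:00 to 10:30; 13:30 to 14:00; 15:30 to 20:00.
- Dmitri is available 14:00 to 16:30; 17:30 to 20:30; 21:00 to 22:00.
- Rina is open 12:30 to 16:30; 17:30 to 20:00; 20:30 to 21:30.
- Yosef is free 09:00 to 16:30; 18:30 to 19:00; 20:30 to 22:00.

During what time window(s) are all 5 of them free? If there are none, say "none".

Wiremu ∩ Arjun: 15:30-17:00, 18:00-20:00.
Wiremu ∩ Arjun ∩ Dmitri: 15:30-16:30, 18:00-20:00.
Wiremu ∩ Arjun ∩ Dmitri ∩ Rina: 15:30-16:30, 18:00-20:00.
Wiremu ∩ Arjun ∩ Dmitri ∩ Rina ∩ Yosef: 15:30-16:30, 18:30-19:00.
So the common availability across everyone is 15:30-16:30, 18:30-19:00.

15:30-16:30, 18:30-19:00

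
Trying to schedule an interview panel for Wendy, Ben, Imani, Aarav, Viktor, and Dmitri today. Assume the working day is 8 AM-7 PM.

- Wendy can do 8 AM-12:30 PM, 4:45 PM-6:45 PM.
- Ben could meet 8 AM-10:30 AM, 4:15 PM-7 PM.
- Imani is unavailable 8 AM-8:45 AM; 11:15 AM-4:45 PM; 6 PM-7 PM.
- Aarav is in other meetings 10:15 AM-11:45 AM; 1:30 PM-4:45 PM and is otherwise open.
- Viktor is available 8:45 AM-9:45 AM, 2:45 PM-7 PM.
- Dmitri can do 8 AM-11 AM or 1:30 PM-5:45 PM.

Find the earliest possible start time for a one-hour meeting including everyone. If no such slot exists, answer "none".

Wendy free: 08:00-12:30, 16:45-18:45.
Ben free: 08:00-10:30, 16:15-19:00.
Imani free: 08:45-11:15, 16:45-18:00 (invert busy blocks within the working day).
Aarav free: 08:00-10:15, 11:45-13:30, 16:45-19:00 (invert busy blocks within the working day).
Viktor free: 08:45-09:45, 14:45-19:00.
Dmitri free: 08:00-11:00, 13:30-17:45.
Wendy ∩ Ben: 08:00-10:30, 16:45-18:45.
Wendy ∩ Ben ∩ Imani: 08:45-10:30, 16:45-18:00.
Wendy ∩ Ben ∩ Imani ∩ Aarav: 08:45-10:15, 16:45-18:00.
Wendy ∩ Ben ∩ Imani ∩ Aarav ∩ Viktor: 08:45-09:45, 16:45-18:00.
Wendy ∩ Ben ∩ Imani ∩ Aarav ∩ Viktor ∩ Dmitri: 08:45-09:45, 16:45-17:45.
Those are the intersection windows.
The first common window of at least 60 minutes is 08:45-09:45, so the earliest start is 08:45.

08:45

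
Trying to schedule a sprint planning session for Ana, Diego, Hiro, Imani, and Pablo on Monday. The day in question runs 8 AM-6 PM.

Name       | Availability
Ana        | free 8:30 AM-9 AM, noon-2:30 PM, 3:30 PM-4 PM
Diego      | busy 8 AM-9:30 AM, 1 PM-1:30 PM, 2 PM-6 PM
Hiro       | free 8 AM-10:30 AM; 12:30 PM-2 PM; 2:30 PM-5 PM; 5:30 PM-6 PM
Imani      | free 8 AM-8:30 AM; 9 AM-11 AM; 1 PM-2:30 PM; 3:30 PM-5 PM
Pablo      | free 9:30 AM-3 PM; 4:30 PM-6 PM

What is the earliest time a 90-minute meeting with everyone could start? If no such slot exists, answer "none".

Ana free: 08:30-09:00, 12:00-14:30, 15:30-16:00.
Diego free: 09:30-13:00, 13:30-14:00 (invert busy blocks within the working day).
Hiro free: 08:00-10:30, 12:30-14:00, 14:30-17:00, 17:30-18:00.
Imani free: 08:00-08:30, 09:00-11:00, 13:00-14:30, 15:30-17:00.
Pablo free: 09:30-15:00, 16:30-18:00.
Ana ∩ Diego: 12:00-13:00, 13:30-14:00.
Ana ∩ Diego ∩ Hiro: 12:30-13:00, 13:30-14:00.
Ana ∩ Diego ∩ Hiro ∩ Imani: 13:30-14:00.
Ana ∩ Diego ∩ Hiro ∩ Imani ∩ Pablo: 13:30-14:00.
So the common availability across everyone is 13:30-14:00.
No common window is at least 90 minutes long.

none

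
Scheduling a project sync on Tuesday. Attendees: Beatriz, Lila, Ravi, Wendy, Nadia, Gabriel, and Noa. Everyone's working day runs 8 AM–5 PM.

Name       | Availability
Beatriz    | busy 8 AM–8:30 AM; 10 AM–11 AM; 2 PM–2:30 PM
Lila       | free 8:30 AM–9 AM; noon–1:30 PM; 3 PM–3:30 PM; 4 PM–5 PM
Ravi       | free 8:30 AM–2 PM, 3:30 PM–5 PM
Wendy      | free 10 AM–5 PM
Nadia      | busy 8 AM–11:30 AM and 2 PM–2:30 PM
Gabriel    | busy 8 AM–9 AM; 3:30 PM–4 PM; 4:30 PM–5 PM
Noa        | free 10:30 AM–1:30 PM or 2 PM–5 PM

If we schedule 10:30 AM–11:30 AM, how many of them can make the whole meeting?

Beatriz free: 08:30-10:00, 11:00-14:00, 14:30-17:00 (invert busy blocks within the working day).
Lila free: 08:30-09:00, 12:00-13:30, 15:00-15:30, 16:00-17:00.
Ravi free: 08:30-14:00, 15:30-17:00.
Wendy free: 10:00-17:00.
Nadia free: 11:30-14:00, 14:30-17:00 (invert busy blocks within the working day).
Gabriel free: 09:00-15:30, 16:00-16:30 (invert busy blocks within the working day).
Noa free: 10:30-13:30, 14:00-17:00.
Ravi, Wendy, Gabriel, and Noa can make the full 10:30-11:30 slot — that's 4.

4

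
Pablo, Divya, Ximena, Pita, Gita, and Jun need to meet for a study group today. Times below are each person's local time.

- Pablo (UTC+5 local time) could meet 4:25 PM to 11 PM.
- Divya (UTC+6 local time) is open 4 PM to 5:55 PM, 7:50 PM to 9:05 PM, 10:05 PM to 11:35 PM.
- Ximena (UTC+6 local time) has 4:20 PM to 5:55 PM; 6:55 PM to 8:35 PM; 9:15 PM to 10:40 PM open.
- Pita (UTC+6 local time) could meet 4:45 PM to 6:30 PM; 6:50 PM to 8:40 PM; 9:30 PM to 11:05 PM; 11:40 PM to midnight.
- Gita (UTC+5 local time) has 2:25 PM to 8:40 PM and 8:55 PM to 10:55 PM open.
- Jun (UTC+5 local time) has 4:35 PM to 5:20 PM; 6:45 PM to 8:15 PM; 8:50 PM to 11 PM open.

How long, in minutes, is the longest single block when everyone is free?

Pablo in UTC: 11:25-18:00 (subtract 5h to convert from UTC+5).
Divya in UTC: 10:00-11:55, 13:50-15:05, 16:05-17:35 (subtract 6h to convert from UTC+6).
Ximena in UTC: 10:20-11:55, 12:55-14:35, 15:15-16:40 (subtract 6h to convert from UTC+6).
Pita in UTC: 10:45-12:30, 12:50-14:40, 15:30-17:05, 17:40-18:00 (subtract 6h to convert from UTC+6).
Gita in UTC: 09:25-15:40, 15:55-17:55 (subtract 5h to convert from UTC+5).
Jun in UTC: 11:35-12:20, 13:45-15:15, 15:50-18:00 (subtract 5h to convert from UTC+5).
Pablo ∩ Divya: 11:25-11:55, 13:50-15:05, 16:05-17:35.
Pablo ∩ Divya ∩ Ximena: 11:25-11:55, 13:50-14:35, 16:05-16:40.
Pablo ∩ Divya ∩ Ximena ∩ Pita: 11:25-11:55, 13:50-14:35, 16:05-16:40.
Pablo ∩ Divya ∩ Ximena ∩ Pita ∩ Gita: 11:25-11:55, 13:50-14:35, 16:05-16:40.
Pablo ∩ Divya ∩ Ximena ∩ Pita ∩ Gita ∩ Jun: 11:35-11:55, 13:50-14:35, 16:05-16:40.
The longest is 13:50-14:35 at 45 minutes.

45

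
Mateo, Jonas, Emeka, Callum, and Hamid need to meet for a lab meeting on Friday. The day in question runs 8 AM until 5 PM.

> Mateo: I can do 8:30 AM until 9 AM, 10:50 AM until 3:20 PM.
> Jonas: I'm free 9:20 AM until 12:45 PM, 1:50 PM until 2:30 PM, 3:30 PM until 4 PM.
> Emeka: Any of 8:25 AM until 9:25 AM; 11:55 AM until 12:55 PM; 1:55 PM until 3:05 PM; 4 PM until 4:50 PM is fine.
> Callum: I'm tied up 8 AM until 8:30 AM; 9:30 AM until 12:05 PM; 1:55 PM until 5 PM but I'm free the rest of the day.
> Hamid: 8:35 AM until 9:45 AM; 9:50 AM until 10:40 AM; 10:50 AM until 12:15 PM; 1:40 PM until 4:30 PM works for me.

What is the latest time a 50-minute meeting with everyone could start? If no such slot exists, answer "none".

none

Mateo free: 08:30-09:00, 10:50-15:20.
Jonas free: 09:20-12:45, 13:50-14:30, 15:30-16:00.
Emeka free: 08:25-09:25, 11:55-12:55, 13:55-15:05, 16:00-16:50.
Callum free: 08:30-09:30, 12:05-13:55 (invert busy blocks within the working day).
Hamid free: 08:35-09:45, 09:50-10:40, 10:50-12:15, 13:40-16:30.
Mateo ∩ Jonas: 10:50-12:45, 13:50-14:30.
Mateo ∩ Jonas ∩ Emeka: 11:55-12:45, 13:55-14:30.
Mateo ∩ Jonas ∩ Emeka ∩ Callum: 12:05-12:45.
Mateo ∩ Jonas ∩ Emeka ∩ Callum ∩ Hamid: 12:05-12:15.
Those are the intersection windows.
No common window is at least 50 minutes long.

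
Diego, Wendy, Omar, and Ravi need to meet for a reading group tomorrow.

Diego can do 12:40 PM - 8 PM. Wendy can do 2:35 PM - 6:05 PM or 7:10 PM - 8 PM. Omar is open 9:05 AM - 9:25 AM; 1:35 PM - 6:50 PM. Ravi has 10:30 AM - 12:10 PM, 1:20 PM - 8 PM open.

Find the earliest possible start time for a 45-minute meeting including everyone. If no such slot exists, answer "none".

14:35

Diego ∩ Wendy: 14:35-18:05, 19:10-20:00.
Diego ∩ Wendy ∩ Omar: 14:35-18:05.
Diego ∩ Wendy ∩ Omar ∩ Ravi: 14:35-18:05.
The first common window of at least 45 minutes is 14:35-18:05, so the earliest start is 14:35.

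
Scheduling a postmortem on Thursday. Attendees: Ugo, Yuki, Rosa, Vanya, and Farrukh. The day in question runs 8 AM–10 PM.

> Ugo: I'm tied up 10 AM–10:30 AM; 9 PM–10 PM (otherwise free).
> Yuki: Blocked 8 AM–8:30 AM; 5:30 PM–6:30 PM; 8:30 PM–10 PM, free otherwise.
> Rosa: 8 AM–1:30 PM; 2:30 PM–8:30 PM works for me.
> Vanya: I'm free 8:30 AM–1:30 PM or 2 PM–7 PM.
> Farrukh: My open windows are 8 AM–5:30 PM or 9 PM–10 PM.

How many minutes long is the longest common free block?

180

Ugo free: 08:00-10:00, 10:30-21:00 (invert busy blocks within the working day).
Yuki free: 08:30-17:30, 18:30-20:30 (invert busy blocks within the working day).
Rosa free: 08:00-13:30, 14:30-20:30.
Vanya free: 08:30-13:30, 14:00-19:00.
Farrukh free: 08:00-17:30, 21:00-22:00.
Ugo ∩ Yuki: 08:30-10:00, 10:30-17:30, 18:30-20:30.
Ugo ∩ Yuki ∩ Rosa: 08:30-10:00, 10:30-13:30, 14:30-17:30, 18:30-20:30.
Ugo ∩ Yuki ∩ Rosa ∩ Vanya: 08:30-10:00, 10:30-13:30, 14:30-17:30, 18:30-19:00.
Ugo ∩ Yuki ∩ Rosa ∩ Vanya ∩ Farrukh: 08:30-10:00, 10:30-13:30, 14:30-17:30.
Those are the intersection windows.
The longest is 10:30-13:30 at 180 minutes.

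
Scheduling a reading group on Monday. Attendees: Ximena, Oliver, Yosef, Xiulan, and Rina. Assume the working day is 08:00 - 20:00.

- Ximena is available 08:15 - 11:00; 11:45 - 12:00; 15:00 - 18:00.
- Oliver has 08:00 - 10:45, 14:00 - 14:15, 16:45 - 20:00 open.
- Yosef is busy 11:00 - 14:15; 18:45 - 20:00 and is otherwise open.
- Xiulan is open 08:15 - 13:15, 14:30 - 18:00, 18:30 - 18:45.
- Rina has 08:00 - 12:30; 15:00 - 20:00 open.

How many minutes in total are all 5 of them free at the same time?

225

Ximena free: 08:15-11:00, 11:45-12:00, 15:00-18:00.
Oliver free: 08:00-10:45, 14:00-14:15, 16:45-20:00.
Yosef free: 08:00-11:00, 14:15-18:45 (invert busy blocks within the working day).
Xiulan free: 08:15-13:15, 14:30-18:00, 18:30-18:45.
Rina free: 08:00-12:30, 15:00-20:00.
Ximena ∩ Oliver: 08:15-10:45, 16:45-18:00.
Ximena ∩ Oliver ∩ Yosef: 08:15-10:45, 16:45-18:00.
Ximena ∩ Oliver ∩ Yosef ∩ Xiulan: 08:15-10:45, 16:45-18:00.
Ximena ∩ Oliver ∩ Yosef ∩ Xiulan ∩ Rina: 08:15-10:45, 16:45-18:00.
Summing the common windows: 150 + 75 = 225 minutes.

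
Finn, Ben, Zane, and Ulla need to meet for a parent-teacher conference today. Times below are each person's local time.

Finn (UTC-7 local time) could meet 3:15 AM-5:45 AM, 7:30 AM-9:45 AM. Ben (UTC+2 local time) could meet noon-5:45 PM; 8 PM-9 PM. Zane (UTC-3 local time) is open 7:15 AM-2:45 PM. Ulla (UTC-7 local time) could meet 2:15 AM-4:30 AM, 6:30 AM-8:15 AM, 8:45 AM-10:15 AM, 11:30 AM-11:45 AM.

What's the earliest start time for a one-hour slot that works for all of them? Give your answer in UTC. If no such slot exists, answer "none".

10:15

Finn in UTC: 10:15-12:45, 14:30-16:45 (add 7h to convert from UTC-7).
Ben in UTC: 10:00-15:45, 18:00-19:00 (subtract 2h to convert from UTC+2).
Zane in UTC: 10:15-17:45 (add 3h to convert from UTC-3).
Ulla in UTC: 09:15-11:30, 13:30-15:15, 15:45-17:15, 18:30-18:45 (add 7h to convert from UTC-7).
Finn ∩ Ben: 10:15-12:45, 14:30-15:45.
Finn ∩ Ben ∩ Zane: 10:15-12:45, 14:30-15:45.
Finn ∩ Ben ∩ Zane ∩ Ulla: 10:15-11:30, 14:30-15:15.
Those are the intersection windows.
The first common window of at least 60 minutes is 10:15-11:30, so the earliest start is 10:15.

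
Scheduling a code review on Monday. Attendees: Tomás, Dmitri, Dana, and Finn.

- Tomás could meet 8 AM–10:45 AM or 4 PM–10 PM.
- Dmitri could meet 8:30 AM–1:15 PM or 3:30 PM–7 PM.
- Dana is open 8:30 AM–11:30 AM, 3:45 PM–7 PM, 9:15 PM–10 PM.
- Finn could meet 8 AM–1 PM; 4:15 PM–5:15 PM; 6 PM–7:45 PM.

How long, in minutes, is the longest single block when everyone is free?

Tomás ∩ Dmitri: 08:30-10:45, 16:00-19:00.
Tomás ∩ Dmitri ∩ Dana: 08:30-10:45, 16:00-19:00.
Tomás ∩ Dmitri ∩ Dana ∩ Finn: 08:30-10:45, 16:15-17:15, 18:00-19:00.
The longest is 08:30-10:45 at 135 minutes.

135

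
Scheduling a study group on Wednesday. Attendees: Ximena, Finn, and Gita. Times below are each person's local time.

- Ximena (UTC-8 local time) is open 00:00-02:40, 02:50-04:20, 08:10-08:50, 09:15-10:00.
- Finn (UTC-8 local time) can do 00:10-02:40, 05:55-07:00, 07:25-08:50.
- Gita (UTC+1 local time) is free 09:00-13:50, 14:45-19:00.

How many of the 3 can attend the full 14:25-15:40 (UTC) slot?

1

Ximena in UTC: 08:00-10:40, 10:50-12:20, 16:10-16:50, 17:15-18:00 (add 8h to convert from UTC-8).
Finn in UTC: 08:10-10:40, 13:55-15:00, 15:25-16:50 (add 8h to convert from UTC-8).
Gita in UTC: 08:00-12:50, 13:45-18:00 (subtract 1h to convert from UTC+1).
Gita can make the full 14:25-15:40 slot — that's 1.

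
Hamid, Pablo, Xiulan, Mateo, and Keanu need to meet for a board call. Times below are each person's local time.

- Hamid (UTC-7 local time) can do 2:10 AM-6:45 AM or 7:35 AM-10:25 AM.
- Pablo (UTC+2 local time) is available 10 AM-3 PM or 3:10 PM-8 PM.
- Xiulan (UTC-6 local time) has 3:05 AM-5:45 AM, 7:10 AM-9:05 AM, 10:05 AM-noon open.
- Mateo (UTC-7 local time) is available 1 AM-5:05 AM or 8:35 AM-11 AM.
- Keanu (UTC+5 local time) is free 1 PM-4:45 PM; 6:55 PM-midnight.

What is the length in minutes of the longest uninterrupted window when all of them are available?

Hamid in UTC: 09:10-13:45, 14:35-17:25 (add 7h to convert from UTC-7).
Pablo in UTC: 08:00-13:00, 13:10-18:00 (subtract 2h to convert from UTC+2).
Xiulan in UTC: 09:05-11:45, 13:10-15:05, 16:05-18:00 (add 6h to convert from UTC-6).
Mateo in UTC: 08:00-12:05, 15:35-18:00 (add 7h to convert from UTC-7).
Keanu in UTC: 08:00-11:45, 13:55-19:00 (subtract 5h to convert from UTC+5).
Hamid ∩ Pablo: 09:10-13:00, 13:10-13:45, 14:35-17:25.
Hamid ∩ Pablo ∩ Xiulan: 09:10-11:45, 13:10-13:45, 14:35-15:05, 16:05-17:25.
Hamid ∩ Pablo ∩ Xiulan ∩ Mateo: 09:10-11:45, 16:05-17:25.
Hamid ∩ Pablo ∩ Xiulan ∩ Mateo ∩ Keanu: 09:10-11:45, 16:05-17:25.
Those are the intersection windows.
The longest is 09:10-11:45 at 155 minutes.

155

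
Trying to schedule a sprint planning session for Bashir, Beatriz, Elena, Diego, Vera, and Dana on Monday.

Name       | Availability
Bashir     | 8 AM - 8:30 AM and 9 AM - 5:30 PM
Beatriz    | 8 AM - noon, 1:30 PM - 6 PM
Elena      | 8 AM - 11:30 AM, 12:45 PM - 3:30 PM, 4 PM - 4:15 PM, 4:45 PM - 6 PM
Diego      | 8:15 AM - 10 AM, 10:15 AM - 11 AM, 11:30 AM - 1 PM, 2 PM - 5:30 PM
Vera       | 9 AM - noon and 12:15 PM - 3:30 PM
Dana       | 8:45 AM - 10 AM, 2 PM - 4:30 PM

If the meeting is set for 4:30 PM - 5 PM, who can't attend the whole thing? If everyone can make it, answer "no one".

Dana, Elena, Vera

Bashir: free for 16:30-17:00. Beatriz: free for 16:30-17:00. Elena: not fully free for 16:30-17:00. Diego: free for 16:30-17:00. Vera: not fully free for 16:30-17:00. Dana: not fully free for 16:30-17:00.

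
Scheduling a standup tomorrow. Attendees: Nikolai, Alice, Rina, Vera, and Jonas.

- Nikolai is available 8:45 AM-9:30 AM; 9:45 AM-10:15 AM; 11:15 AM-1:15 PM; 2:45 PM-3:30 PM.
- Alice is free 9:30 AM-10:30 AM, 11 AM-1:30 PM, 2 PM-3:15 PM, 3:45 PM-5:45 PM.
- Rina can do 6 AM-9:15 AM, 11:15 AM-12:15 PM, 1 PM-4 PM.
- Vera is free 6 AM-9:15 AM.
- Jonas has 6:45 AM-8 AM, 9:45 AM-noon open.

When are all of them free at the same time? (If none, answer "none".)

none

Nikolai ∩ Alice: 09:45-10:15, 11:15-13:15, 14:45-15:15.
Nikolai ∩ Alice ∩ Rina: 11:15-12:15, 13:00-13:15, 14:45-15:15.
Nikolai ∩ Alice ∩ Rina ∩ Vera: ∅.
Nikolai ∩ Alice ∩ Rina ∩ Vera ∩ Jonas: ∅.
There is no time when everyone is free.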